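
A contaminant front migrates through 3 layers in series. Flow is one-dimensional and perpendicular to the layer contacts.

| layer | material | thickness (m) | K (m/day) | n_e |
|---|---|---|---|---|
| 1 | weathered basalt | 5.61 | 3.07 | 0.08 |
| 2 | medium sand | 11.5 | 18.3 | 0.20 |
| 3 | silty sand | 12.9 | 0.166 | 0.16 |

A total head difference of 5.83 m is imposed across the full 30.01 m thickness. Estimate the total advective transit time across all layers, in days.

With flow normal to the layers, continuity requires the same specific discharge q through every layer.
Σ(b_i/K_i) = 5.61/3.07 + 11.5/18.3 + 12.9/0.166 = 80.17 d.
q = Δh / Σ(b_i/K_i) = 5.83 / 80.17 = 0.07272 m/day.
In each layer the seepage velocity is v_i = q/n_i, so the layer transit time is t_i = b_i·n_i / q:
  layer 1 (weathered basalt): t_1 = 5.61 × 0.08 / 0.07272 = 6.171 d
  layer 2 (medium sand): t_2 = 11.5 × 0.20 / 0.07272 = 31.63 d
  layer 3 (silty sand): t_3 = 12.9 × 0.16 / 0.07272 = 28.38 d
Total t = Σ t_i = 66.18 days.

66.2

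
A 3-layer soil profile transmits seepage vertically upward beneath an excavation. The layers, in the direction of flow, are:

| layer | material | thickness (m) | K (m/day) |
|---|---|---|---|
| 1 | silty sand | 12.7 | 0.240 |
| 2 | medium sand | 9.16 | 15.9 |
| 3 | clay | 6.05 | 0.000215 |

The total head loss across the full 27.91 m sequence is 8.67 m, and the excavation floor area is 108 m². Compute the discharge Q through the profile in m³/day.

0.0332

Flow is perpendicular to layering, so the layers act in series and the equivalent K is the thickness-weighted harmonic mean.
Total thickness L = 12.7 + 9.16 + 6.05 = 27.91 m.
Σ(b_i/K_i) = 12.7/0.240 + 9.16/15.9 + 6.05/0.000215 = 28193 d.
K_eq = L / Σ(b_i/K_i) = 27.91 / 28193 = 0.0009900 m/day.
Q = K_eq · A · (Δh/L) = 0.0009900 × 108 × (8.67/27.91) = 0.03321 m³/day.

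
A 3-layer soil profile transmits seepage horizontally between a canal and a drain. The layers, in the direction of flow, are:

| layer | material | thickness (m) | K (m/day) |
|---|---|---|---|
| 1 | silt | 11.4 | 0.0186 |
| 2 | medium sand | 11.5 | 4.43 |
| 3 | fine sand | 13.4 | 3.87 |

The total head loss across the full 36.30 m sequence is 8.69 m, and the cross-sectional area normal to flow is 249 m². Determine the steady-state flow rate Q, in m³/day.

Flow is perpendicular to layering, so the layers act in series and the equivalent K is the thickness-weighted harmonic mean.
Total thickness L = 11.4 + 11.5 + 13.4 = 36.30 m.
Σ(b_i/K_i) = 11.4/0.0186 + 11.5/4.43 + 13.4/3.87 = 619.0 d.
K_eq = L / Σ(b_i/K_i) = 36.30 / 619.0 = 0.05865 m/day.
Q = K_eq · A · (Δh/L) = 0.05865 × 249 × (8.69/36.30) = 3.496 m³/day.

3.50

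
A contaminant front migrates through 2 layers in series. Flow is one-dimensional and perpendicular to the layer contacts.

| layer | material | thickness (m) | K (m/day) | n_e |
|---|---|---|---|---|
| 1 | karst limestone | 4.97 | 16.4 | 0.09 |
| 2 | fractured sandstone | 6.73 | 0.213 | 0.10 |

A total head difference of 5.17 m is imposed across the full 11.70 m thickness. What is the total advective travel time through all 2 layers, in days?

6.91

With flow normal to the layers, continuity requires the same specific discharge q through every layer.
Σ(b_i/K_i) = 4.97/16.4 + 6.73/0.213 = 31.90 d.
q = Δh / Σ(b_i/K_i) = 5.17 / 31.90 = 0.1621 m/day.
In each layer the seepage velocity is v_i = q/n_i, so the layer transit time is t_i = b_i·n_i / q:
  layer 1 (karst limestone): t_1 = 4.97 × 0.09 / 0.1621 = 2.760 d
  layer 2 (fractured sandstone): t_2 = 6.73 × 0.10 / 0.1621 = 4.152 d
Total t = Σ t_i = 6.912 days.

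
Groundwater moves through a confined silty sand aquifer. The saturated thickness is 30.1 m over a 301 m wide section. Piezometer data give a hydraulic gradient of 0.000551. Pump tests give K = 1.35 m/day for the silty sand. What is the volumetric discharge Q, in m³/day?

6.74

Cross-sectional area A = 301 × 30.1 = 9060 m².
Hydraulic gradient i = 0.000551.
Darcy's law: Q = K · A · i = 1.350 × 9060 × 0.0005510 = 6.739 m³/day.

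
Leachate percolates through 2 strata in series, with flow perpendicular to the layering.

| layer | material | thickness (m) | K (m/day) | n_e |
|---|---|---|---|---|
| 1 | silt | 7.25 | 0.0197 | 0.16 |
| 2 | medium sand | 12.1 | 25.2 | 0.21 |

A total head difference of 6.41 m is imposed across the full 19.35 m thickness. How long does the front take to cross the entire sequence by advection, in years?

0.583

With flow normal to the layers, continuity requires the same specific discharge q through every layer.
Σ(b_i/K_i) = 7.25/0.0197 + 12.1/25.2 = 368.5 d.
q = Δh / Σ(b_i/K_i) = 6.41 / 368.5 = 0.01739 m/day.
In each layer the seepage velocity is v_i = q/n_i, so the layer transit time is t_i = b_i·n_i / q:
  layer 1 (silt): t_1 = 7.25 × 0.16 / 0.01739 = 66.69 d
  layer 2 (medium sand): t_2 = 12.1 × 0.21 / 0.01739 = 146.1 d
Total t = Σ t_i = 212.8 days = 0.5825 years.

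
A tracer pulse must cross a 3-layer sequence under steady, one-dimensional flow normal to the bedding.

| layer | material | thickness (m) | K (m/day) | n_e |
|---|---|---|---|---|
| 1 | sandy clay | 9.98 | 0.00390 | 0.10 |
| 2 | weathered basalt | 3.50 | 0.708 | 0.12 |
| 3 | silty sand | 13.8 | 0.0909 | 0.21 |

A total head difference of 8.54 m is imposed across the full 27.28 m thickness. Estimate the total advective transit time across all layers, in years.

With flow normal to the layers, continuity requires the same specific discharge q through every layer.
Σ(b_i/K_i) = 9.98/0.00390 + 3.50/0.708 + 13.8/0.0909 = 2716 d.
q = Δh / Σ(b_i/K_i) = 8.54 / 2716 = 0.003145 m/day.
In each layer the seepage velocity is v_i = q/n_i, so the layer transit time is t_i = b_i·n_i / q:
  layer 1 (sandy clay): t_1 = 9.98 × 0.10 / 0.003145 = 317.4 d
  layer 2 (weathered basalt): t_2 = 3.50 × 0.12 / 0.003145 = 133.6 d
  layer 3 (silty sand): t_3 = 13.8 × 0.21 / 0.003145 = 921.6 d
Total t = Σ t_i = 1372 days = 3.758 years.

3.76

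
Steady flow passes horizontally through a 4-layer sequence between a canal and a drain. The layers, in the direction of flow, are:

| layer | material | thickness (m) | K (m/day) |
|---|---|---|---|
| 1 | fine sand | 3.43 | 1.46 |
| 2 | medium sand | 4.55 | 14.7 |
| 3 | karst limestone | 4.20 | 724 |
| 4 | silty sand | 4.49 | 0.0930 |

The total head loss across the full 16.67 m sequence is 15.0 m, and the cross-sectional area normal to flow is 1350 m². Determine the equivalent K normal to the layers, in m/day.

Flow is perpendicular to layering, so the layers act in series and the equivalent K is the thickness-weighted harmonic mean.
Total thickness L = 3.43 + 4.55 + 4.20 + 4.49 = 16.67 m.
Σ(b_i/K_i) = 3.43/1.46 + 4.55/14.7 + 4.20/724 + 4.49/0.0930 = 50.94 d.
K_eq = L / Σ(b_i/K_i) = 16.67 / 50.94 = 0.3272 m/day.

0.327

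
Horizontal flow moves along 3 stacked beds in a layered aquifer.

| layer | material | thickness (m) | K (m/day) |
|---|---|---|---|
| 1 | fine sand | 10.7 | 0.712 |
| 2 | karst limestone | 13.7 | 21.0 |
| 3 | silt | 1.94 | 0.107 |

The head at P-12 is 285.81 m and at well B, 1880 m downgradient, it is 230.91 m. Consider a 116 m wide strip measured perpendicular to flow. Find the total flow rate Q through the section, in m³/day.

Flow is parallel to layering, so each bed carries its own Darcy discharge and the transmissivities add.
Σ(K_i·b_i) = 0.712×10.7 + 21.0×13.7 + 0.107×1.94 = 295.5 m²/day.
Hydraulic gradient i = (285.81 − 230.91) / 1880 = 54.9 / 1880 = 0.02920.
Q = Σ(K_i·b_i) · W · i = 295.5 × 116 × 0.02920 = 1001 m³/day.

1000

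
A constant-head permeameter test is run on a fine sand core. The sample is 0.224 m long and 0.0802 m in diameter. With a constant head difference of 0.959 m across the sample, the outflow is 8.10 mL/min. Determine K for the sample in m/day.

Cross-sectional area A = π·(d/2)² = π × (0.0802/2)² = 0.005052 m².
Convert discharge: 8.10 mL/min = 1.350e-07 m³/s.
Darcy's law rearranged: K = Q·L / (A·Δh) = 1.350e-07 × 0.224 / (0.005052 × 0.959) = 6.242e-06 m/s = 0.5393 m/day.

0.539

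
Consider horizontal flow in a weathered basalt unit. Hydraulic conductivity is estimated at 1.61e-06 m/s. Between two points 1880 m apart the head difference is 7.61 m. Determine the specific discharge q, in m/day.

0.000563

Convert K: 1.61e-06 m/s × 86400 = 0.1391 m/day.
Hydraulic gradient i = Δh / L = 7.61 / 1880 = 0.004048.
Specific discharge q = K · i = 0.1391 × 0.004048 = 0.0005631 m/day.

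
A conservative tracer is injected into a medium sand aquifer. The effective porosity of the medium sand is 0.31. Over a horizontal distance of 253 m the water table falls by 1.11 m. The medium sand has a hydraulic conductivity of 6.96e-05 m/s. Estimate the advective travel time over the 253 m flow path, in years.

8.14

Convert K: 6.96e-05 m/s × 86400 = 6.013 m/day.
Hydraulic gradient i = Δh / L = 1.11 / 253 = 0.004387.
Darcy flux q = K · i = 6.013 × 0.004387 = 0.02638 m/day.
Seepage velocity v = q / n_e = 0.02638 / 0.31 = 0.08511 m/day.
Travel time t = L / v = 253 / 0.08511 = 2973 days = 8.139 years.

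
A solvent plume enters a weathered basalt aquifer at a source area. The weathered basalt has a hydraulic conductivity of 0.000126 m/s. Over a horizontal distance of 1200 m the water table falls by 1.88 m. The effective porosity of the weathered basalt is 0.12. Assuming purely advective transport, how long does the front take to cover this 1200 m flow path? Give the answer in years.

23.1

Convert K: 0.000126 m/s × 86400 = 10.89 m/day.
Hydraulic gradient i = Δh / L = 1.88 / 1200 = 0.001567.
Darcy flux q = K · i = 10.89 × 0.001567 = 0.01706 m/day.
Seepage velocity v = q / n_e = 0.01706 / 0.12 = 0.1421 m/day.
Travel time t = L / v = 1200 / 0.1421 = 8443 days = 23.12 years.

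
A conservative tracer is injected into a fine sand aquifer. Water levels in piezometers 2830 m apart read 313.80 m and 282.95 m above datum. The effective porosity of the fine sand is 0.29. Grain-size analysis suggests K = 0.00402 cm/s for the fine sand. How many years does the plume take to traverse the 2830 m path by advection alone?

59.3

Convert K: 0.00402 cm/s × 864 = 3.473 m/day.
Hydraulic gradient i = (313.80 − 282.95) / 2830 = 30.85 / 2830 = 0.01090.
Darcy flux q = K · i = 3.473 × 0.01090 = 0.03786 m/day.
Seepage velocity v = q / n_e = 0.03786 / 0.29 = 0.1306 m/day.
Travel time t = L / v = 2830 / 0.1306 = 21676 days = 59.35 years.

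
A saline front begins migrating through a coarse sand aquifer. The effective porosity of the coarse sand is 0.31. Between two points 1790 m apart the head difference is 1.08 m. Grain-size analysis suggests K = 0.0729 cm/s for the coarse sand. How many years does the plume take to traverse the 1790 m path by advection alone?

Convert K: 0.0729 cm/s × 864 = 62.99 m/day.
Hydraulic gradient i = Δh / L = 1.08 / 1790 = 0.0006034.
Darcy flux q = K · i = 62.99 × 0.0006034 = 0.03800 m/day.
Seepage velocity v = q / n_e = 0.03800 / 0.31 = 0.1226 m/day.
Travel time t = L / v = 1790 / 0.1226 = 14602 days = 39.98 years.

40.0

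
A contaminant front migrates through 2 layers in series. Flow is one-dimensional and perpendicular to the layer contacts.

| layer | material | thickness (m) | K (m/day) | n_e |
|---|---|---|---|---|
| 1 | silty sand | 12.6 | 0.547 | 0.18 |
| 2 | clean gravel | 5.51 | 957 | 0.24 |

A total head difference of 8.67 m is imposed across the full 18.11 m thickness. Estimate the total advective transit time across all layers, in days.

With flow normal to the layers, continuity requires the same specific discharge q through every layer.
Σ(b_i/K_i) = 12.6/0.547 + 5.51/957 = 23.04 d.
q = Δh / Σ(b_i/K_i) = 8.67 / 23.04 = 0.3763 m/day.
In each layer the seepage velocity is v_i = q/n_i, so the layer transit time is t_i = b_i·n_i / q:
  layer 1 (silty sand): t_1 = 12.6 × 0.18 / 0.3763 = 6.027 d
  layer 2 (clean gravel): t_2 = 5.51 × 0.24 / 0.3763 = 3.514 d
Total t = Σ t_i = 9.541 days.

9.54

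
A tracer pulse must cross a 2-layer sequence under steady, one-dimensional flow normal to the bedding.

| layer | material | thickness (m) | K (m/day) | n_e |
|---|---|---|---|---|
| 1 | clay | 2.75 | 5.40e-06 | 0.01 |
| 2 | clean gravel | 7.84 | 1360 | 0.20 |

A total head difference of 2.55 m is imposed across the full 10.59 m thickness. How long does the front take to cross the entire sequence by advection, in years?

With flow normal to the layers, continuity requires the same specific discharge q through every layer.
Σ(b_i/K_i) = 2.75/5.40e-06 + 7.84/1360 = 5.093e+05 d.
q = Δh / Σ(b_i/K_i) = 2.55 / 5.093e+05 = 5.007e-06 m/day.
In each layer the seepage velocity is v_i = q/n_i, so the layer transit time is t_i = b_i·n_i / q:
  layer 1 (clay): t_1 = 2.75 × 0.01 / 5.007e-06 = 5492 d
  layer 2 (clean gravel): t_2 = 7.84 × 0.20 / 5.007e-06 = 3.131e+05 d
Total t = Σ t_i = 3.186e+05 days = 872.4 years.

872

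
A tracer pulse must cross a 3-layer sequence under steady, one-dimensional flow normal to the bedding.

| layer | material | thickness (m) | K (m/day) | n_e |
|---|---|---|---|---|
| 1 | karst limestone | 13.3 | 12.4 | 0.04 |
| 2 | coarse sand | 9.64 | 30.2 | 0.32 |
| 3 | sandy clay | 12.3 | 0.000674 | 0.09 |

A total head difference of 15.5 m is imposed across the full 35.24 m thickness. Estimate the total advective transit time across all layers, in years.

With flow normal to the layers, continuity requires the same specific discharge q through every layer.
Σ(b_i/K_i) = 13.3/12.4 + 9.64/30.2 + 12.3/0.000674 = 18251 d.
q = Δh / Σ(b_i/K_i) = 15.5 / 18251 = 0.0008493 m/day.
In each layer the seepage velocity is v_i = q/n_i, so the layer transit time is t_i = b_i·n_i / q:
  layer 1 (karst limestone): t_1 = 13.3 × 0.04 / 0.0008493 = 626.4 d
  layer 2 (coarse sand): t_2 = 9.64 × 0.32 / 0.0008493 = 3632 d
  layer 3 (sandy clay): t_3 = 12.3 × 0.09 / 0.0008493 = 1303 d
Total t = Σ t_i = 5562 days = 15.23 years.

15.2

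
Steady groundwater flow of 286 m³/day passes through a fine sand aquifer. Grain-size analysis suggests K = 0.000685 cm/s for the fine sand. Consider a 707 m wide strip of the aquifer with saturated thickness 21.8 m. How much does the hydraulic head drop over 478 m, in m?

Convert K: 0.000685 cm/s × 864 = 0.5918 m/day.
Cross-sectional area A = 707 × 21.8 = 15413 m².
From Q = K·A·i, i = Q / (K·A) = 286 / (0.5918 × 15413) = 0.03135.
Head loss Δh = i · L = 0.03135 × 478 = 14.99 m.

15.0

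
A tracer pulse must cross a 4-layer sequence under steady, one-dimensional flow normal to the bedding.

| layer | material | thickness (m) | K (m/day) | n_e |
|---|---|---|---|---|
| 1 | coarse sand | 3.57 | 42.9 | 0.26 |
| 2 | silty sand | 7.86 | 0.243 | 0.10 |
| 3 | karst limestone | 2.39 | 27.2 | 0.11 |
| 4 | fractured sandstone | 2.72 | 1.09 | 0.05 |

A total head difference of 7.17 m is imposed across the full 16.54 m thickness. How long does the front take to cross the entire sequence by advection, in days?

With flow normal to the layers, continuity requires the same specific discharge q through every layer.
Σ(b_i/K_i) = 3.57/42.9 + 7.86/0.243 + 2.39/27.2 + 2.72/1.09 = 35.01 d.
q = Δh / Σ(b_i/K_i) = 7.17 / 35.01 = 0.2048 m/day.
In each layer the seepage velocity is v_i = q/n_i, so the layer transit time is t_i = b_i·n_i / q:
  layer 1 (coarse sand): t_1 = 3.57 × 0.26 / 0.2048 = 4.533 d
  layer 2 (silty sand): t_2 = 7.86 × 0.10 / 0.2048 = 3.838 d
  layer 3 (karst limestone): t_3 = 2.39 × 0.11 / 0.2048 = 1.284 d
  layer 4 (fractured sandstone): t_4 = 2.72 × 0.05 / 0.2048 = 0.6641 d
Total t = Σ t_i = 10.32 days.

10.3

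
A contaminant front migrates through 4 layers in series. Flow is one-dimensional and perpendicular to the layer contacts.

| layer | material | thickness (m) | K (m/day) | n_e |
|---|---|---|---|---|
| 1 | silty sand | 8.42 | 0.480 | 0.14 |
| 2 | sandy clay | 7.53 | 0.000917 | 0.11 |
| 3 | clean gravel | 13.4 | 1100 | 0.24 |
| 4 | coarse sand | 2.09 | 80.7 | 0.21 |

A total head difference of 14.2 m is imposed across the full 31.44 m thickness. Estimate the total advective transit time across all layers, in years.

8.98

With flow normal to the layers, continuity requires the same specific discharge q through every layer.
Σ(b_i/K_i) = 8.42/0.480 + 7.53/0.000917 + 13.4/1100 + 2.09/80.7 = 8229 d.
q = Δh / Σ(b_i/K_i) = 14.2 / 8229 = 0.001726 m/day.
In each layer the seepage velocity is v_i = q/n_i, so the layer transit time is t_i = b_i·n_i / q:
  layer 1 (silty sand): t_1 = 8.42 × 0.14 / 0.001726 = 683.1 d
  layer 2 (sandy clay): t_2 = 7.53 × 0.11 / 0.001726 = 480.0 d
  layer 3 (clean gravel): t_3 = 13.4 × 0.24 / 0.001726 = 1864 d
  layer 4 (coarse sand): t_4 = 2.09 × 0.21 / 0.001726 = 254.3 d
Total t = Σ t_i = 3281 days = 8.984 years.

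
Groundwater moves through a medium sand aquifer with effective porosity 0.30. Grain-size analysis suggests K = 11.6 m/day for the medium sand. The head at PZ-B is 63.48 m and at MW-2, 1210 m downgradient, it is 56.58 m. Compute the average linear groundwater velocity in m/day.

Hydraulic gradient i = (63.48 − 56.58) / 1210 = 6.9 / 1210 = 0.005702.
Darcy flux q = K · i = 11.60 × 0.005702 = 0.06615 m/day.
Seepage velocity v = q / n_e = 0.06615 / 0.30 = 0.2205 m/day.

0.220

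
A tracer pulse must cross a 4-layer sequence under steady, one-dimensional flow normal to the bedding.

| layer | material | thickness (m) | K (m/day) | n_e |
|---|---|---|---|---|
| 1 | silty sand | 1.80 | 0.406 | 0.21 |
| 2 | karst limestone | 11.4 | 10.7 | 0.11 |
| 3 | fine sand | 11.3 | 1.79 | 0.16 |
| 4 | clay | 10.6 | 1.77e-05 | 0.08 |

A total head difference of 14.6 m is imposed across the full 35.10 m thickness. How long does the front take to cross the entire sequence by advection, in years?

482

With flow normal to the layers, continuity requires the same specific discharge q through every layer.
Σ(b_i/K_i) = 1.80/0.406 + 11.4/10.7 + 11.3/1.79 + 10.6/1.77e-05 = 5.989e+05 d.
q = Δh / Σ(b_i/K_i) = 14.6 / 5.989e+05 = 2.438e-05 m/day.
In each layer the seepage velocity is v_i = q/n_i, so the layer transit time is t_i = b_i·n_i / q:
  layer 1 (silty sand): t_1 = 1.80 × 0.21 / 2.438e-05 = 15505 d
  layer 2 (karst limestone): t_2 = 11.4 × 0.11 / 2.438e-05 = 51438 d
  layer 3 (fine sand): t_3 = 11.3 × 0.16 / 2.438e-05 = 74163 d
  layer 4 (clay): t_4 = 10.6 × 0.08 / 2.438e-05 = 34784 d
Total t = Σ t_i = 1.759e+05 days = 481.6 years.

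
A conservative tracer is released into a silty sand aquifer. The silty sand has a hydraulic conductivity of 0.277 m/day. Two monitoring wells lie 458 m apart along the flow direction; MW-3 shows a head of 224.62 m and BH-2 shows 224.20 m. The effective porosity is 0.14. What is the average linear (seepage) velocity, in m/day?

0.00181

Hydraulic gradient i = (224.62 − 224.20) / 458 = 0.42 / 458 = 0.0009170.
Darcy flux q = K · i = 0.2770 × 0.0009170 = 0.0002540 m/day.
Seepage velocity v = q / n_e = 0.0002540 / 0.14 = 0.001814 m/day.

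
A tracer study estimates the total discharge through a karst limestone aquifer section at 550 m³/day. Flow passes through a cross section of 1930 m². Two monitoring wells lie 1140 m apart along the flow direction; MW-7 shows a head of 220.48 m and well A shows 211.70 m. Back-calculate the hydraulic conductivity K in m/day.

Hydraulic gradient i = (220.48 − 211.70) / 1140 = 8.78 / 1140 = 0.007702.
From Q = K·A·i, K = Q / (A·i) = 550 / (1930 × 0.007702) = 37.00 m/day.

37.0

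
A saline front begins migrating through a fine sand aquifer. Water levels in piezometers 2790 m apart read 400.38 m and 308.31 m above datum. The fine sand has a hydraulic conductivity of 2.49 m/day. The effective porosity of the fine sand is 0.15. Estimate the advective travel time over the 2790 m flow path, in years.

13.9

Hydraulic gradient i = (400.38 − 308.31) / 2790 = 92.07 / 2790 = 0.03300.
Darcy flux q = K · i = 2.490 × 0.03300 = 0.08217 m/day.
Seepage velocity v = q / n_e = 0.08217 / 0.15 = 0.5478 m/day.
Travel time t = L / v = 2790 / 0.5478 = 5093 days = 13.94 years.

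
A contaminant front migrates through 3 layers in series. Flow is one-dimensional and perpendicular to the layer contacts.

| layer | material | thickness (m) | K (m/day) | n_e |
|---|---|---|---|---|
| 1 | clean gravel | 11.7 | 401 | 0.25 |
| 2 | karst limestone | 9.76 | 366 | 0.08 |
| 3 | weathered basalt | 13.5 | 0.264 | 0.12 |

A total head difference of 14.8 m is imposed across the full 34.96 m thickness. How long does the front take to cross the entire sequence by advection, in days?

With flow normal to the layers, continuity requires the same specific discharge q through every layer.
Σ(b_i/K_i) = 11.7/401 + 9.76/366 + 13.5/0.264 = 51.19 d.
q = Δh / Σ(b_i/K_i) = 14.8 / 51.19 = 0.2891 m/day.
In each layer the seepage velocity is v_i = q/n_i, so the layer transit time is t_i = b_i·n_i / q:
  layer 1 (clean gravel): t_1 = 11.7 × 0.25 / 0.2891 = 10.12 d
  layer 2 (karst limestone): t_2 = 9.76 × 0.08 / 0.2891 = 2.701 d
  layer 3 (weathered basalt): t_3 = 13.5 × 0.12 / 0.2891 = 5.603 d
Total t = Σ t_i = 18.42 days.

18.4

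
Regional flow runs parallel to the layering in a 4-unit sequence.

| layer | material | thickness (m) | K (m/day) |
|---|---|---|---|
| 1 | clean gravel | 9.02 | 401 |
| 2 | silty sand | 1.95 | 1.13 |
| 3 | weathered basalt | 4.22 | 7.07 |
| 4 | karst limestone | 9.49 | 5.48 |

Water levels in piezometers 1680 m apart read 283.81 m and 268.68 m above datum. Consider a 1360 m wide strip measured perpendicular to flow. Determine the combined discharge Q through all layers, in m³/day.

Flow is parallel to layering, so each bed carries its own Darcy discharge and the transmissivities add.
Σ(K_i·b_i) = 401×9.02 + 1.13×1.95 + 7.07×4.22 + 5.48×9.49 = 3701 m²/day.
Hydraulic gradient i = (283.81 − 268.68) / 1680 = 15.13 / 1680 = 0.009006.
Q = Σ(K_i·b_i) · W · i = 3701 × 1360 × 0.009006 = 45331 m³/day.

45300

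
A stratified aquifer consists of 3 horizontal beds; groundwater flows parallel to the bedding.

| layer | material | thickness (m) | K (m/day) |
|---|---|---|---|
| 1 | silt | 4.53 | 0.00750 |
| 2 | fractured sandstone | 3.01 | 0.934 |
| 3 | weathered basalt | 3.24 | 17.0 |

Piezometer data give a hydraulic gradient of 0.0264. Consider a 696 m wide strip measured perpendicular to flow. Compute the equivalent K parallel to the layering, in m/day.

5.37

Flow is parallel to layering, so each bed carries its own Darcy discharge and the transmissivities add.
Σ(K_i·b_i) = 0.00750×4.53 + 0.934×3.01 + 17.0×3.24 = 57.93 m²/day.
Total thickness b = 10.78 m, so K_eq = Σ(K_i·b_i)/b = 5.373 m/day.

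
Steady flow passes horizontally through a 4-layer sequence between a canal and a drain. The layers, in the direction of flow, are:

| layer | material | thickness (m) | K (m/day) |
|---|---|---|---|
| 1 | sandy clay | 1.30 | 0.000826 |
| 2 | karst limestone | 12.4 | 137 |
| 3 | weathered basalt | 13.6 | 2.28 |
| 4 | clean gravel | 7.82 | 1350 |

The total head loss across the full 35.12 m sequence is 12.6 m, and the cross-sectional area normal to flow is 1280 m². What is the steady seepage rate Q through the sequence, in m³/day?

Flow is perpendicular to layering, so the layers act in series and the equivalent K is the thickness-weighted harmonic mean.
Total thickness L = 1.30 + 12.4 + 13.6 + 7.82 = 35.12 m.
Σ(b_i/K_i) = 1.30/0.000826 + 12.4/137 + 13.6/2.28 + 7.82/1350 = 1580 d.
K_eq = L / Σ(b_i/K_i) = 35.12 / 1580 = 0.02223 m/day.
Q = K_eq · A · (Δh/L) = 0.02223 × 1280 × (12.6/35.12) = 10.21 m³/day.

10.2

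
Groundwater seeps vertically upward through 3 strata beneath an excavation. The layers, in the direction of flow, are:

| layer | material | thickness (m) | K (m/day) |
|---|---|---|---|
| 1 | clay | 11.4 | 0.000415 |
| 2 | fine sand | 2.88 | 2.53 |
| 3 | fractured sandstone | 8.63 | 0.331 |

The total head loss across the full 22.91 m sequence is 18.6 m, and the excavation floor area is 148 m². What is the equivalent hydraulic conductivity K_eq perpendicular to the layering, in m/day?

Flow is perpendicular to layering, so the layers act in series and the equivalent K is the thickness-weighted harmonic mean.
Total thickness L = 11.4 + 2.88 + 8.63 = 22.91 m.
Σ(b_i/K_i) = 11.4/0.000415 + 2.88/2.53 + 8.63/0.331 = 27497 d.
K_eq = L / Σ(b_i/K_i) = 22.91 / 27497 = 0.0008332 m/day.

0.000833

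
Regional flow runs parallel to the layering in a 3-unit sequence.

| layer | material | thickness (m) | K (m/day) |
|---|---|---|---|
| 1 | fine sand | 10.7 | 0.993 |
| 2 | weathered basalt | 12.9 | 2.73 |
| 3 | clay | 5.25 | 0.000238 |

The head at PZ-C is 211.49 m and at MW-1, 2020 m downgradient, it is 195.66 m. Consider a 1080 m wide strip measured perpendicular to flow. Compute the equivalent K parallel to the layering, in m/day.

Flow is parallel to layering, so each bed carries its own Darcy discharge and the transmissivities add.
Σ(K_i·b_i) = 0.993×10.7 + 2.73×12.9 + 0.000238×5.25 = 45.84 m²/day.
Total thickness b = 28.85 m, so K_eq = Σ(K_i·b_i)/b = 1.589 m/day.

1.59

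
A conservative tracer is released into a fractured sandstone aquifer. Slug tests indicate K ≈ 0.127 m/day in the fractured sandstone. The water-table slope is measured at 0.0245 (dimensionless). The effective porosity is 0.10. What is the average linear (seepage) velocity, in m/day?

Hydraulic gradient i = 0.0245.
Darcy flux q = K · i = 0.1270 × 0.02450 = 0.003112 m/day.
Seepage velocity v = q / n_e = 0.003112 / 0.10 = 0.03112 m/day.

0.0311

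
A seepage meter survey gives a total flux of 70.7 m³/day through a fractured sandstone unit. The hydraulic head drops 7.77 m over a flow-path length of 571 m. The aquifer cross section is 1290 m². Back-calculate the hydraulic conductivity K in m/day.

4.03

Hydraulic gradient i = Δh / L = 7.77 / 571 = 0.01361.
From Q = K·A·i, K = Q / (A·i) = 70.7 / (1290 × 0.01361) = 4.028 m/day.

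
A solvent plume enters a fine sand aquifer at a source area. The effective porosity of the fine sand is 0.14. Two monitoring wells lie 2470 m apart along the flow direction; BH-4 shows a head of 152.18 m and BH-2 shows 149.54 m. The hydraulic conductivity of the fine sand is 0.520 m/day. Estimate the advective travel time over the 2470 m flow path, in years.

Hydraulic gradient i = (152.18 − 149.54) / 2470 = 2.64 / 2470 = 0.001069.
Darcy flux q = K · i = 0.5200 × 0.001069 = 0.0005558 m/day.
Seepage velocity v = q / n_e = 0.0005558 / 0.14 = 0.003970 m/day.
Travel time t = L / v = 2470 / 0.003970 = 6.222e+05 days = 1703 years.

1700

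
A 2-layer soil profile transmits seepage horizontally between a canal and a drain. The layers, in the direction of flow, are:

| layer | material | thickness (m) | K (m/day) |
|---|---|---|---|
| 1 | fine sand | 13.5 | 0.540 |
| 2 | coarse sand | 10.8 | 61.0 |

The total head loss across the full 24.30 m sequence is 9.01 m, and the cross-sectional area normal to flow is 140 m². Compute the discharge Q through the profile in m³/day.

Flow is perpendicular to layering, so the layers act in series and the equivalent K is the thickness-weighted harmonic mean.
Total thickness L = 13.5 + 10.8 = 24.30 m.
Σ(b_i/K_i) = 13.5/0.540 + 10.8/61.0 = 25.18 d.
K_eq = L / Σ(b_i/K_i) = 24.30 / 25.18 = 0.9652 m/day.
Q = K_eq · A · (Δh/L) = 0.9652 × 140 × (9.01/24.30) = 50.10 m³/day.

50.1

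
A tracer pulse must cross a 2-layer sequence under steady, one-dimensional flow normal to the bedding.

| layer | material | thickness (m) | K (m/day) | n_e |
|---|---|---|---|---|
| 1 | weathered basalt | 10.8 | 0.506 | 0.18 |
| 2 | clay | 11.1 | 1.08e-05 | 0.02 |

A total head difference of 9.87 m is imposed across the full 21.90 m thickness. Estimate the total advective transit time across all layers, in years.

With flow normal to the layers, continuity requires the same specific discharge q through every layer.
Σ(b_i/K_i) = 10.8/0.506 + 11.1/1.08e-05 = 1.028e+06 d.
q = Δh / Σ(b_i/K_i) = 9.87 / 1.028e+06 = 9.603e-06 m/day.
In each layer the seepage velocity is v_i = q/n_i, so the layer transit time is t_i = b_i·n_i / q:
  layer 1 (weathered basalt): t_1 = 10.8 × 0.18 / 9.603e-06 = 2.024e+05 d
  layer 2 (clay): t_2 = 11.1 × 0.02 / 9.603e-06 = 23118 d
Total t = Σ t_i = 2.256e+05 days = 617.5 years.

618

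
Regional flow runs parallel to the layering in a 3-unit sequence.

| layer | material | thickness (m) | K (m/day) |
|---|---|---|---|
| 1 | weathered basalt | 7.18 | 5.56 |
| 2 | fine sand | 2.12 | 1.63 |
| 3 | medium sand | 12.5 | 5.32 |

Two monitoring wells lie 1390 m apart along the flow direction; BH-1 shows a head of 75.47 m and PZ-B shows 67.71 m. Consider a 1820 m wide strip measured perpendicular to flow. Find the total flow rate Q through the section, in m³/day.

1120

Flow is parallel to layering, so each bed carries its own Darcy discharge and the transmissivities add.
Σ(K_i·b_i) = 5.56×7.18 + 1.63×2.12 + 5.32×12.5 = 109.9 m²/day.
Hydraulic gradient i = (75.47 − 67.71) / 1390 = 7.76 / 1390 = 0.005583.
Q = Σ(K_i·b_i) · W · i = 109.9 × 1820 × 0.005583 = 1116 m³/day.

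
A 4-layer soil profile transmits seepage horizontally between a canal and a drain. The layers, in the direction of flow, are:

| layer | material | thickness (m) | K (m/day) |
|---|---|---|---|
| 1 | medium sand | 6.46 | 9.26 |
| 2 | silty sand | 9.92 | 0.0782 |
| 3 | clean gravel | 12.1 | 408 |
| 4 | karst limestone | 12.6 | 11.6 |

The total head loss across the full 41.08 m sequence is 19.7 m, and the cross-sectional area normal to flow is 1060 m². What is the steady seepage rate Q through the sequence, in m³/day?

162

Flow is perpendicular to layering, so the layers act in series and the equivalent K is the thickness-weighted harmonic mean.
Total thickness L = 6.46 + 9.92 + 12.1 + 12.6 = 41.08 m.
Σ(b_i/K_i) = 6.46/9.26 + 9.92/0.0782 + 12.1/408 + 12.6/11.6 = 128.7 d.
K_eq = L / Σ(b_i/K_i) = 41.08 / 128.7 = 0.3193 m/day.
Q = K_eq · A · (Δh/L) = 0.3193 × 1060 × (19.7/41.08) = 162.3 m³/day.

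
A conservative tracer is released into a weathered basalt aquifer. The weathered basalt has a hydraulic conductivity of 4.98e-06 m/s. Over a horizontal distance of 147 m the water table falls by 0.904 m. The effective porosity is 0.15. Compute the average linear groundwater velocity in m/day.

0.0176

Convert K: 4.98e-06 m/s × 86400 = 0.4303 m/day.
Hydraulic gradient i = Δh / L = 0.904 / 147 = 0.006150.
Darcy flux q = K · i = 0.4303 × 0.006150 = 0.002646 m/day.
Seepage velocity v = q / n_e = 0.002646 / 0.15 = 0.01764 m/day.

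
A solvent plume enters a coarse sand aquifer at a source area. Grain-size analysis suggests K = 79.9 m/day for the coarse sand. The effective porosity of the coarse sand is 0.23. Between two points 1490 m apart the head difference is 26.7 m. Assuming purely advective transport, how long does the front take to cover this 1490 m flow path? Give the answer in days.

239

Hydraulic gradient i = Δh / L = 26.7 / 1490 = 0.01792.
Darcy flux q = K · i = 79.90 × 0.01792 = 1.432 m/day.
Seepage velocity v = q / n_e = 1.432 / 0.23 = 6.225 m/day.
Travel time t = L / v = 1490 / 6.225 = 239.4 days.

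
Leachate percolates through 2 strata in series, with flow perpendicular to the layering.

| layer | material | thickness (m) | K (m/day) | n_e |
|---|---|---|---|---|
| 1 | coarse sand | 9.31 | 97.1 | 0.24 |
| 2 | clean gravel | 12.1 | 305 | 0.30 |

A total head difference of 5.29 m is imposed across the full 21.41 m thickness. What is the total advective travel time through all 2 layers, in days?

With flow normal to the layers, continuity requires the same specific discharge q through every layer.
Σ(b_i/K_i) = 9.31/97.1 + 12.1/305 = 0.1356 d.
q = Δh / Σ(b_i/K_i) = 5.29 / 0.1356 = 39.03 m/day.
In each layer the seepage velocity is v_i = q/n_i, so the layer transit time is t_i = b_i·n_i / q:
  layer 1 (coarse sand): t_1 = 9.31 × 0.24 / 39.03 = 0.05725 d
  layer 2 (clean gravel): t_2 = 12.1 × 0.30 / 39.03 = 0.09302 d
Total t = Σ t_i = 0.1503 days.

0.150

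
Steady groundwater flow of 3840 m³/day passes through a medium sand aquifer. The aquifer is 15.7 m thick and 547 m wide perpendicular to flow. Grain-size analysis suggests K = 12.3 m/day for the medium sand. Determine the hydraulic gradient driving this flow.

Cross-sectional area A = 547 × 15.7 = 8588 m².
From Q = K·A·i, i = Q / (K·A) = 3840 / (12.30 × 8588) = 0.03635.

0.0364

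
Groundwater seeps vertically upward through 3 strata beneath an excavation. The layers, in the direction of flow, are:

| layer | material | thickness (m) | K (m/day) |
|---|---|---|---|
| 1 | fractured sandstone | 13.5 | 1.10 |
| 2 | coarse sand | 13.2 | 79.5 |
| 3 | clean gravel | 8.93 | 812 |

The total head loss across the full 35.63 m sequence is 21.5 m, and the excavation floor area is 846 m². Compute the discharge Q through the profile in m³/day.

Flow is perpendicular to layering, so the layers act in series and the equivalent K is the thickness-weighted harmonic mean.
Total thickness L = 13.5 + 13.2 + 8.93 = 35.63 m.
Σ(b_i/K_i) = 13.5/1.10 + 13.2/79.5 + 8.93/812 = 12.45 d.
K_eq = L / Σ(b_i/K_i) = 35.63 / 12.45 = 2.862 m/day.
Q = K_eq · A · (Δh/L) = 2.862 × 846 × (21.5/35.63) = 1461 m³/day.

1460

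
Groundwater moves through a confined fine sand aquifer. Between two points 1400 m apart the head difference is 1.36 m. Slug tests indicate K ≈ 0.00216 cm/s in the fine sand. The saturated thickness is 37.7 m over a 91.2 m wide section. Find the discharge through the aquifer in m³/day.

6.23

Convert K: 0.00216 cm/s × 864 = 1.866 m/day.
Cross-sectional area A = 91.2 × 37.7 = 3438 m².
Hydraulic gradient i = Δh / L = 1.36 / 1400 = 0.0009714.
Darcy's law: Q = K · A · i = 1.866 × 3438 × 0.0009714 = 6.233 m³/day.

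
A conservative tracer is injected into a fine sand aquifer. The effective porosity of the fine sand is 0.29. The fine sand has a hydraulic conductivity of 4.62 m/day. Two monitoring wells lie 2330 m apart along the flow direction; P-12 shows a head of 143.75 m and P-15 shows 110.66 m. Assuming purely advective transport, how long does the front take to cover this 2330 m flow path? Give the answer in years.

28.2

Hydraulic gradient i = (143.75 − 110.66) / 2330 = 33.09 / 2330 = 0.01420.
Darcy flux q = K · i = 4.620 × 0.01420 = 0.06561 m/day.
Seepage velocity v = q / n_e = 0.06561 / 0.29 = 0.2262 m/day.
Travel time t = L / v = 2330 / 0.2262 = 10298 days = 28.20 years.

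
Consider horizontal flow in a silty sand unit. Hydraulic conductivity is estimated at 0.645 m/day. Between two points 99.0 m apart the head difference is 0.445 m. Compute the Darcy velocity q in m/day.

Hydraulic gradient i = Δh / L = 0.445 / 99.0 = 0.004495.
Specific discharge q = K · i = 0.6450 × 0.004495 = 0.002899 m/day.

0.00290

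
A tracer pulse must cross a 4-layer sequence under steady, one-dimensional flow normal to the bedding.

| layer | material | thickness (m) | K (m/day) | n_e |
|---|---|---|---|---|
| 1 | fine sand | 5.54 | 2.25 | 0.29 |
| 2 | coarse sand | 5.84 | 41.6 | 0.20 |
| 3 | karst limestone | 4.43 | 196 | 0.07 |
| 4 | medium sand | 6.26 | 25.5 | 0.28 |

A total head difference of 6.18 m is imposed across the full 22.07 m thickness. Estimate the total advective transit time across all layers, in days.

With flow normal to the layers, continuity requires the same specific discharge q through every layer.
Σ(b_i/K_i) = 5.54/2.25 + 5.84/41.6 + 4.43/196 + 6.26/25.5 = 2.871 d.
q = Δh / Σ(b_i/K_i) = 6.18 / 2.871 = 2.153 m/day.
In each layer the seepage velocity is v_i = q/n_i, so the layer transit time is t_i = b_i·n_i / q:
  layer 1 (fine sand): t_1 = 5.54 × 0.29 / 2.153 = 0.7463 d
  layer 2 (coarse sand): t_2 = 5.84 × 0.20 / 2.153 = 0.5426 d
  layer 3 (karst limestone): t_3 = 4.43 × 0.07 / 2.153 = 0.1440 d
  layer 4 (medium sand): t_4 = 6.26 × 0.28 / 2.153 = 0.8142 d
Total t = Σ t_i = 2.247 days.

2.25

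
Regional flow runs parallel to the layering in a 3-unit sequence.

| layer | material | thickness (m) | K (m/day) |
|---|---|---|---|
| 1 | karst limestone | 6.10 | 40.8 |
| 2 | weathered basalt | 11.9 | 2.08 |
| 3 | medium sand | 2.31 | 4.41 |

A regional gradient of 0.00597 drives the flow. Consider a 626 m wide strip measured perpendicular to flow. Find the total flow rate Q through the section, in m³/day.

Flow is parallel to layering, so each bed carries its own Darcy discharge and the transmissivities add.
Σ(K_i·b_i) = 40.8×6.10 + 2.08×11.9 + 4.41×2.31 = 283.8 m²/day.
Hydraulic gradient i = 0.00597.
Q = Σ(K_i·b_i) · W · i = 283.8 × 626 × 0.005970 = 1061 m³/day.

1060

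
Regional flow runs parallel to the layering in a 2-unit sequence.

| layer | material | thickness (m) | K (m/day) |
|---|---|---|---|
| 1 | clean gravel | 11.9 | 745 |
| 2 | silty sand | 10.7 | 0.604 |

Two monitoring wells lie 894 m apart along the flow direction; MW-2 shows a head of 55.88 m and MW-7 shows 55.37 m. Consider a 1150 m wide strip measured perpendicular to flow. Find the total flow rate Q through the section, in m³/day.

5820

Flow is parallel to layering, so each bed carries its own Darcy discharge and the transmissivities add.
Σ(K_i·b_i) = 745×11.9 + 0.604×10.7 = 8872 m²/day.
Hydraulic gradient i = (55.88 − 55.37) / 894 = 0.51 / 894 = 0.0005705.
Q = Σ(K_i·b_i) · W · i = 8872 × 1150 × 0.0005705 = 5820 m³/day.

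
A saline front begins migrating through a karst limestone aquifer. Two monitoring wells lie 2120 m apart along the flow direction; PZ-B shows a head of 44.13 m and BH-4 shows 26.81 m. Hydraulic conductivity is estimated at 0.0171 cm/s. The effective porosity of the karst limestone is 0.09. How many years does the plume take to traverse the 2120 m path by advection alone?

4.33

Convert K: 0.0171 cm/s × 864 = 14.77 m/day.
Hydraulic gradient i = (44.13 − 26.81) / 2120 = 17.32 / 2120 = 0.008170.
Darcy flux q = K · i = 14.77 × 0.008170 = 0.1207 m/day.
Seepage velocity v = q / n_e = 0.1207 / 0.09 = 1.341 m/day.
Travel time t = L / v = 2120 / 1.341 = 1581 days = 4.328 years.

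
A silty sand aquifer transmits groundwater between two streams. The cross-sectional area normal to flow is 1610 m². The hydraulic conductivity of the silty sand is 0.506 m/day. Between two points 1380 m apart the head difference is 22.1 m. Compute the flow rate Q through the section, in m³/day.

Hydraulic gradient i = Δh / L = 22.1 / 1380 = 0.01601.
Darcy's law: Q = K · A · i = 0.5060 × 1610 × 0.01601 = 13.05 m³/day.

13.0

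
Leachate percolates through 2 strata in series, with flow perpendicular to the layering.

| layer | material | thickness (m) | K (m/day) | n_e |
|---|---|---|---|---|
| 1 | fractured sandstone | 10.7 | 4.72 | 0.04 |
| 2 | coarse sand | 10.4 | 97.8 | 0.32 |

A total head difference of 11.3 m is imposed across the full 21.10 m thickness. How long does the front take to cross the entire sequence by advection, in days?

With flow normal to the layers, continuity requires the same specific discharge q through every layer.
Σ(b_i/K_i) = 10.7/4.72 + 10.4/97.8 = 2.373 d.
q = Δh / Σ(b_i/K_i) = 11.3 / 2.373 = 4.761 m/day.
In each layer the seepage velocity is v_i = q/n_i, so the layer transit time is t_i = b_i·n_i / q:
  layer 1 (fractured sandstone): t_1 = 10.7 × 0.04 / 4.761 = 0.08989 d
  layer 2 (coarse sand): t_2 = 10.4 × 0.32 / 4.761 = 0.6990 d
Total t = Σ t_i = 0.7889 days.

0.789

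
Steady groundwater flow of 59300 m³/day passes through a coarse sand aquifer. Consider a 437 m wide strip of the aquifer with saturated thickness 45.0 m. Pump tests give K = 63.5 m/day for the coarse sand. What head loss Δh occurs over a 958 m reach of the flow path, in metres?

45.5

Cross-sectional area A = 437 × 45.0 = 19665 m².
From Q = K·A·i, i = Q / (K·A) = 59300 / (63.50 × 19665) = 0.04749.
Head loss Δh = i · L = 0.04749 × 958 = 45.49 m.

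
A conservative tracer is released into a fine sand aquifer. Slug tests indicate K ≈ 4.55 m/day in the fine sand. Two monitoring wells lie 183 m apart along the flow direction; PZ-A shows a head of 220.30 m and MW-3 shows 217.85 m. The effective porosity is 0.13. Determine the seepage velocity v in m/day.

0.469

Hydraulic gradient i = (220.30 − 217.85) / 183 = 2.45 / 183 = 0.01339.
Darcy flux q = K · i = 4.550 × 0.01339 = 0.06092 m/day.
Seepage velocity v = q / n_e = 0.06092 / 0.13 = 0.4686 m/day.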